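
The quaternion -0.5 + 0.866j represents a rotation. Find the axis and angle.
axis = (0, 1, 0), θ = 4π/3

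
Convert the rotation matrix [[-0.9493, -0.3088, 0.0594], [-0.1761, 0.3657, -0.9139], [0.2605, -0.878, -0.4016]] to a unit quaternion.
-0.061 - 0.1471i + 0.8241j - 0.5436k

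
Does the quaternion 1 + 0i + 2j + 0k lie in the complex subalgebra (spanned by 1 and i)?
No. The quaternion 1 + 2j has j-coefficient y = 2 and k-coefficient z = 0, not both zero, so it does not lie in the complex subalgebra spanned by 1 and i.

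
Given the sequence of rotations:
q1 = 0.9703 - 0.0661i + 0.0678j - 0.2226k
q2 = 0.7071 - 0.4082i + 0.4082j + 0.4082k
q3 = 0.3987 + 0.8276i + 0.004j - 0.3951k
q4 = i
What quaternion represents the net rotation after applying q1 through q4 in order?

q2 · q1 = 0.7223 - 0.5614i + 0.3262j + 0.238k
q3 · q2 · q1 = 0.8453 + 0.5038i + 0.1578j + 0.0817k
q4 · q3 · q2 · q1 = -0.5038 + 0.8453i - 0.0817j + 0.1578k
-0.5038 + 0.8453i - 0.0817j + 0.1578k


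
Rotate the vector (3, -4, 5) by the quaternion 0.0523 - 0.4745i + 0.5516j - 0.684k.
(3.709, -3.766, 4.697)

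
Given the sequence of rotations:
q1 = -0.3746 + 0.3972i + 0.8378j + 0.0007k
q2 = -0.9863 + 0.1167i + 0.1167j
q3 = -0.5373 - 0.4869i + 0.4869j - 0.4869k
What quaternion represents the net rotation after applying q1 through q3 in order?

q2 · q1 = 0.2253 - 0.4354i - 0.8701j + 0.0507k
q3 · q2 · q1 = 0.1153 - 0.2747i + 0.8139j + 0.4987k
0.1153 - 0.2747i + 0.8139j + 0.4987k


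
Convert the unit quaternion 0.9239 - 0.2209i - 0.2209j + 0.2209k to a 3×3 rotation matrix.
[[0.8048, -0.3106, -0.5058], [0.5058, 0.8048, 0.3106], [0.3106, -0.5058, 0.8048]]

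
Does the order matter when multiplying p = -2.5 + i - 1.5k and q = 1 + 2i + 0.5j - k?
Yes: pq = -6 - 3.25i - 3.25j + 1.5k ≠ -6 - 4.75i + 0.75j + 0.5k = qp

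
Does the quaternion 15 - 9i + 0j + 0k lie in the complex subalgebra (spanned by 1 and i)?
Yes. The quaternion 15 - 9i has j- and k-coefficients y = z = 0, so it lies in the complex subalgebra spanned by 1 and i.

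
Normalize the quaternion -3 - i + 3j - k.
-0.6708 - 0.2236i + 0.6708j - 0.2236k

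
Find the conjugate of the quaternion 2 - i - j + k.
2 + i + j - k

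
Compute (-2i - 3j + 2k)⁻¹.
0.1176i + 0.1765j - 0.1176k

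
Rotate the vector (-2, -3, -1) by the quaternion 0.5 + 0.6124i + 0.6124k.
(0.587, 0.888, -3.587)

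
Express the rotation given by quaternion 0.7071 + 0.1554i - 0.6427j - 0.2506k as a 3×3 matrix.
[[0.0483, 0.1546, -0.9868], [-0.5541, 0.8261, 0.1024], [0.831, 0.5419, 0.1256]]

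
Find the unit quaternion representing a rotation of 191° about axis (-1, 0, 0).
-0.0958 - 0.9954i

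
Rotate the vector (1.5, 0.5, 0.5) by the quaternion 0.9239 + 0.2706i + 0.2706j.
(1.604, 0.396, -0.146)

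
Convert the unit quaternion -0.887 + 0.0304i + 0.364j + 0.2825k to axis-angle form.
axis = (0.0658, 0.7883, 0.6118), θ = 305°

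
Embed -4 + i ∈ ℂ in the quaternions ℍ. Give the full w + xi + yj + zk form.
-4 + i + 0j + 0k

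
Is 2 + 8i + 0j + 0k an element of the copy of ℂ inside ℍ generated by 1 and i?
Yes. The quaternion 2 + 8i has j- and k-coefficients y = z = 0, so it lies in the complex subalgebra spanned by 1 and i.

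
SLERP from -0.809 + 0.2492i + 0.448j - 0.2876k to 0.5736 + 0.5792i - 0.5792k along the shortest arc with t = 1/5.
-0.904 + 0.0646i + 0.4107j - 0.0998k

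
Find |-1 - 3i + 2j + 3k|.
√23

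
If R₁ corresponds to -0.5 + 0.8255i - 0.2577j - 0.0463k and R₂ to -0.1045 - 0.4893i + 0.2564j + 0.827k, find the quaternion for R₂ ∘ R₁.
0.5605 + 0.3596i + 0.5588j - 0.4942k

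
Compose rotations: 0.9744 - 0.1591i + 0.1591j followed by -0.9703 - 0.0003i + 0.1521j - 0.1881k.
-0.9697 + 0.184i + 0.0238j - 0.1591k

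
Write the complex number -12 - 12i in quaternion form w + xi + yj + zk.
-12 - 12i + 0j + 0k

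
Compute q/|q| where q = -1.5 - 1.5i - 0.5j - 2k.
-0.5071 - 0.5071i - 0.169j - 0.6761k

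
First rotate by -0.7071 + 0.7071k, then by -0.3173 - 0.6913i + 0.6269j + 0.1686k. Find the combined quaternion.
0.1051 + 0.9321i + 0.0455j - 0.3436k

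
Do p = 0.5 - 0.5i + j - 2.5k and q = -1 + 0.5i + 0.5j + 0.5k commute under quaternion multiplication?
No: pq = 0.5 + 2.5i - 1.75j + 2k ≠ 0.5 - i + 0.25j + 3.5k = qp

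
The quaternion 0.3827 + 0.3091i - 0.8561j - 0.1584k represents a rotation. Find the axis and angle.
axis = (0.3346, -0.9266, -0.1715), θ = 3π/4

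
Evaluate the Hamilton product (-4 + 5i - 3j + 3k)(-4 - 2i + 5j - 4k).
53 - 15i + 6j + 23k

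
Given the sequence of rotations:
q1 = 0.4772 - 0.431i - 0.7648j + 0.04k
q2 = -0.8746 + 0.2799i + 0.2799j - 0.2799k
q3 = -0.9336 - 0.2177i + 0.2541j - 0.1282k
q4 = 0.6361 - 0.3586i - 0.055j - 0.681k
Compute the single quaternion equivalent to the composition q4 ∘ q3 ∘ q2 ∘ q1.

q2 · q1 = -0.0715 + 0.3076i + 0.9119j - 0.262k
q3 · q2 · q1 = -0.1316 - 0.2213i - 0.966j - 0.0229k
q4 · q3 · q2 · q1 = -0.2318 - 0.7502i - 0.4647j + 0.4093k
-0.2318 - 0.7502i - 0.4647j + 0.4093k


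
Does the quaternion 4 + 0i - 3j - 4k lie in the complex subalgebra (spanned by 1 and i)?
No. The quaternion 4 - 3j - 4k has j-coefficient y = -3 and k-coefficient z = -4, not both zero, so it does not lie in the complex subalgebra spanned by 1 and i.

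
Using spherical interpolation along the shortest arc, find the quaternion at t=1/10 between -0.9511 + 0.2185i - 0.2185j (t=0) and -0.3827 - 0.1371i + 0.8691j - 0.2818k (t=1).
-0.9767 + 0.1921i - 0.0869j - 0.0405k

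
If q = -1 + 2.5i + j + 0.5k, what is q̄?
-1 - 2.5i - j - 0.5k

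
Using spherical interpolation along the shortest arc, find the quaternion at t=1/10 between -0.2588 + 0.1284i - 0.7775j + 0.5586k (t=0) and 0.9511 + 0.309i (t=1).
-0.381 + 0.0806i - 0.748j + 0.5374k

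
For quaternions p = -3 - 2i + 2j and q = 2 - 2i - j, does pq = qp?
No: pq = -8 + 2i + 7j + 6k ≠ -8 + 2i + 7j - 6k = qp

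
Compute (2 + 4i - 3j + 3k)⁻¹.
0.0526 - 0.1053i + 0.0789j - 0.0789k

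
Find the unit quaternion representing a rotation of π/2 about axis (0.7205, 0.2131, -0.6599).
0.7071 + 0.5095i + 0.1507j - 0.4666k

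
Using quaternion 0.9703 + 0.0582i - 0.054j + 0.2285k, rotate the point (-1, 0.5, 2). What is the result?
(-1.271, -0.268, 1.888)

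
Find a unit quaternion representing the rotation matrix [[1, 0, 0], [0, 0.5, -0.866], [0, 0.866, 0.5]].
0.866 + 0.5i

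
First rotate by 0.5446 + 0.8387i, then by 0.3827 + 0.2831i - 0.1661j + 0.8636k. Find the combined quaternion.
-0.029 + 0.4751i + 0.6338j + 0.6096k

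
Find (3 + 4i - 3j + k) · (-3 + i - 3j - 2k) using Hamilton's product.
-20 + 9j - 18k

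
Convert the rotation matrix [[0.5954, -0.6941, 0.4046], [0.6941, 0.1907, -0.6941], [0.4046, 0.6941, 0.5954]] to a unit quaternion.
0.7716 + 0.4498i + 0.4498k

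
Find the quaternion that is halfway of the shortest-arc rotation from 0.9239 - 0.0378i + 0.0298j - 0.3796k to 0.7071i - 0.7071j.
0.6382 - 0.5146i + 0.509j - 0.2622k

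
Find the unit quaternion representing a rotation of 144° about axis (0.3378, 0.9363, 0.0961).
0.309 + 0.3213i + 0.8905j + 0.0914k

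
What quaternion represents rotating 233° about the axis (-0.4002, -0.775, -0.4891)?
-0.4462 - 0.3582i - 0.6936j - 0.4377k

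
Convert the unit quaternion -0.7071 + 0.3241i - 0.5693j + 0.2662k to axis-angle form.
axis = (0.4583, -0.8051, 0.3765), θ = 3π/2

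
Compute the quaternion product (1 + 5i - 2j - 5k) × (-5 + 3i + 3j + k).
-9 - 9i - 7j + 47k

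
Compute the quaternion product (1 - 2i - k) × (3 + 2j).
3 - 4i + 2j - 7k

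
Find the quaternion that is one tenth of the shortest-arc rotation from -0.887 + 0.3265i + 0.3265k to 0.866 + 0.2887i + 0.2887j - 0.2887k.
-0.9049 + 0.2672i - 0.0313j + 0.3298k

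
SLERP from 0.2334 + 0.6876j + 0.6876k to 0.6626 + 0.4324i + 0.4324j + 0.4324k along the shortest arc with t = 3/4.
0.5803 + 0.3373i + 0.5242j + 0.5242k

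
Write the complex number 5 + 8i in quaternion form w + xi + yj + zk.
5 + 8i + 0j + 0k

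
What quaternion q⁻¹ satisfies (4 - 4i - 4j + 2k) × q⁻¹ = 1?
0.0769 + 0.0769i + 0.0769j - 0.0385k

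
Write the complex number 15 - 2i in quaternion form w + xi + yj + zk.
15 - 2i + 0j + 0k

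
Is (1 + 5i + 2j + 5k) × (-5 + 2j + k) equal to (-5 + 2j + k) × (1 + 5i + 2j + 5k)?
No: pq = -14 - 33i - 13j - 14k ≠ -14 - 17i - 3j - 34k = qp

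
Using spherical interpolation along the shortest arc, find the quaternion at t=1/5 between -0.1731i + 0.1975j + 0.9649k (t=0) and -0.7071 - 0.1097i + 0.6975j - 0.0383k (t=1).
-0.2038 - 0.1915i + 0.3834j + 0.8802k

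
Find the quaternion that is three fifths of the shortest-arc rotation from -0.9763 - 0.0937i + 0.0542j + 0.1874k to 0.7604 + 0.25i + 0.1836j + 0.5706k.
-0.9305 - 0.2047i - 0.0955j - 0.2883k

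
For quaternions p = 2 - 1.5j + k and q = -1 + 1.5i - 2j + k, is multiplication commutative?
No: pq = -6 + 3.5i - j + 3.25k ≠ -6 + 2.5i - 4j - 1.25k = qp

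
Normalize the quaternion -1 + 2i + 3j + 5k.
-0.1601 + 0.3203i + 0.4804j + 0.8006k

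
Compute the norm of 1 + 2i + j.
√6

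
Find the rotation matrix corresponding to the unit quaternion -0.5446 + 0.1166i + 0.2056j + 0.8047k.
[[-0.3796, 0.9244, -0.0363], [-0.8285, -0.3223, 0.4579], [0.4116, 0.2039, 0.8883]]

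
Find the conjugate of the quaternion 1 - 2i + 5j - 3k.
1 + 2i - 5j + 3k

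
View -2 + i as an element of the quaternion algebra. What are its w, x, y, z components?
-2 + i + 0j + 0k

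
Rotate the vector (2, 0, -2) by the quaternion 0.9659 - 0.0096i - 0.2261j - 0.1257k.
(2.601, -0.628, -0.917)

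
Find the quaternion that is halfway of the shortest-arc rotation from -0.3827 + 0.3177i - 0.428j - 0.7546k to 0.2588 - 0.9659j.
-0.0764 + 0.1959i - 0.8597j - 0.4654k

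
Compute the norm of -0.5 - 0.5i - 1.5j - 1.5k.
√5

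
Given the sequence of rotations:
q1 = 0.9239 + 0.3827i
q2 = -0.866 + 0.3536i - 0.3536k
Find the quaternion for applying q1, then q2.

q2 · q1 = -0.9354 - 0.0047i - 0.1353j - 0.3267k
-0.9354 - 0.0047i - 0.1353j - 0.3267k


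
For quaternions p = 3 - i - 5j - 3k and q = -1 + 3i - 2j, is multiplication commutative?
No: pq = -10 + 4i - 10j + 20k ≠ -10 + 16i + 8j - 14k = qp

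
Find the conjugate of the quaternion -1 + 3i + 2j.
-1 - 3i - 2j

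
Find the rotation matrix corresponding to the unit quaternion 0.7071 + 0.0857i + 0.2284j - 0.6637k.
[[0.0147, 0.9778, 0.2092], [-0.8995, 0.1043, -0.4244], [-0.4368, -0.182, 0.881]]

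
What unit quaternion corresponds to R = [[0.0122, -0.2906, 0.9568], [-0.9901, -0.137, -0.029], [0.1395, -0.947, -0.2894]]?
-0.3827 + 0.5997i - 0.5339j + 0.457k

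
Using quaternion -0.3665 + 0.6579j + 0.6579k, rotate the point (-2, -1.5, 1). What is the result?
(0.257, 1.629, -2.129)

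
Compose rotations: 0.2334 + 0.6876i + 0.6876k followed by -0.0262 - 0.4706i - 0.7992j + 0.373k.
0.061 - 0.6774i + 0.3935j + 0.6186k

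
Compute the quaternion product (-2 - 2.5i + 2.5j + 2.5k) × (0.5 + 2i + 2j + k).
-3.5 - 7.75i + 4.75j - 10.75k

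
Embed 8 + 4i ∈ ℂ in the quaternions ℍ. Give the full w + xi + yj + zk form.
8 + 4i + 0j + 0k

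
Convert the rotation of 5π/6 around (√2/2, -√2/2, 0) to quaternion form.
0.2588 + 0.683i - 0.683j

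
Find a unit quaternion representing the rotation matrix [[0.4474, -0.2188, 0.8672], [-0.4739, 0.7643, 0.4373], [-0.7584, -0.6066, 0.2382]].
0.7826 - 0.3335i + 0.5193j - 0.0815k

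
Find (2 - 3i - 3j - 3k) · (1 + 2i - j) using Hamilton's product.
5 - 2i - 11j + 6k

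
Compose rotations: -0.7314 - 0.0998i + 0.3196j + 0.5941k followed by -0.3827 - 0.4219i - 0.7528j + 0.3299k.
0.2824 - 0.2059i + 0.646j - 0.6786k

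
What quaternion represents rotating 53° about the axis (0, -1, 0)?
0.8949 - 0.4462j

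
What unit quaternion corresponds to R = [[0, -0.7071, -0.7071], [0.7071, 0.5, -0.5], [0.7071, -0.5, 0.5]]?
0.7071 - 0.5j + 0.5k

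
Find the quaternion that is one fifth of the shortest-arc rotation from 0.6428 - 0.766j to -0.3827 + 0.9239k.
0.681 - 0.6886j - 0.2491k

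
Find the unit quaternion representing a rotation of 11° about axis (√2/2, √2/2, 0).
0.9954 + 0.0678i + 0.0678j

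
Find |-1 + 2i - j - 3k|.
√15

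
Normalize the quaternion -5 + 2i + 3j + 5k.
-0.6299 + 0.252i + 0.378j + 0.6299k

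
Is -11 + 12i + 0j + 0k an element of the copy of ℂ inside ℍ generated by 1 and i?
Yes. The quaternion -11 + 12i has j- and k-coefficients y = z = 0, so it lies in the complex subalgebra spanned by 1 and i.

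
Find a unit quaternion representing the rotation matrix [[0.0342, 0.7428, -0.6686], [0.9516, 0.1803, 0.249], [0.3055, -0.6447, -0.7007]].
-0.3584 + 0.6234i + 0.6795j - 0.1456k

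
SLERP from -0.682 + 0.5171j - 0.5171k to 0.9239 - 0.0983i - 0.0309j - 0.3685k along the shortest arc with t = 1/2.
-0.9412 + 0.0576i + 0.3212j - 0.0871k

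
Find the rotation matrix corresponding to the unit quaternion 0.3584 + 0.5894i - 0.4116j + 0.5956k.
[[-0.0483, -0.9121, 0.4071], [-0.0583, -0.4043, -0.9128], [0.9971, -0.0678, -0.0336]]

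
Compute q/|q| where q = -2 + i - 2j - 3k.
-0.4714 + 0.2357i - 0.4714j - 0.7071k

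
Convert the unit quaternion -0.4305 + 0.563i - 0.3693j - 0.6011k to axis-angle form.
axis = (0.6238, -0.4092, -0.666), θ = 231°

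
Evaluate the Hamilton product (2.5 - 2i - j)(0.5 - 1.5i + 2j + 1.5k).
0.25 - 6.25i + 7.5j - 1.75k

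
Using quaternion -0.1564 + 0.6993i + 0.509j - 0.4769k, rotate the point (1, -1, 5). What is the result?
(-4.667, -0.04, -2.285)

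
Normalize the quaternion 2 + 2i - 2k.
0.5774 + 0.5774i - 0.5774k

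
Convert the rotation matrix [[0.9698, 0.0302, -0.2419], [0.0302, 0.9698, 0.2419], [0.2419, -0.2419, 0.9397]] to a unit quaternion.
0.9848 - 0.1228i - 0.1228j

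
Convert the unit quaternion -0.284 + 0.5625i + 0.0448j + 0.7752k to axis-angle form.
axis = (0.5867, 0.0467, 0.8085), θ = 213°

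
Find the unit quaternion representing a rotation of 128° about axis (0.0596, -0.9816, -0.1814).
0.4384 + 0.0536i - 0.8823j - 0.163k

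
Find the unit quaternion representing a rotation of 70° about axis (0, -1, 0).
0.8192 - 0.5736j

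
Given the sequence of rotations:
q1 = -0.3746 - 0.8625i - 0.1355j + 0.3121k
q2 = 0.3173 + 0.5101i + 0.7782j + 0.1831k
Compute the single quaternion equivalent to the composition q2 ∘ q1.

q2 · q1 = 0.3694 - 0.1971i - 0.6516j + 0.6325k
0.3694 - 0.1971i - 0.6516j + 0.6325k


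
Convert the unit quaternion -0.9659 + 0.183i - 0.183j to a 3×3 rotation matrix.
[[0.933, -0.067, 0.3535], [-0.067, 0.933, 0.3535], [-0.3535, -0.3535, 0.866]]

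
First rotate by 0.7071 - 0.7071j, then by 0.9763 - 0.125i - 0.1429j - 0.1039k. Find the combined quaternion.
0.5893 - 0.1619i - 0.7914j + 0.0149k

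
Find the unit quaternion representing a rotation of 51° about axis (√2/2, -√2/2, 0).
0.9026 + 0.3044i - 0.3044j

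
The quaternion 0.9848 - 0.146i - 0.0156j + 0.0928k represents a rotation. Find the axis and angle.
axis = (-0.8405, -0.0898, 0.5343), θ = 20°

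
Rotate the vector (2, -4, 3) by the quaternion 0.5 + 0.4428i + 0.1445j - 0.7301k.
(-5.154, -1.333, -0.811)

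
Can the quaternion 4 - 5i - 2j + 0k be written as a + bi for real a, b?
No. The quaternion 4 - 5i - 2j has j-coefficient y = -2 and k-coefficient z = 0, not both zero, so it does not lie in the complex subalgebra spanned by 1 and i.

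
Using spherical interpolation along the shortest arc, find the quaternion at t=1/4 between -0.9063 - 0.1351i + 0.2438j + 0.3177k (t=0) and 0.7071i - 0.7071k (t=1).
-0.769 - 0.3432i + 0.2069j + 0.4981k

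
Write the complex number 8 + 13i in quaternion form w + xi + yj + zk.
8 + 13i + 0j + 0k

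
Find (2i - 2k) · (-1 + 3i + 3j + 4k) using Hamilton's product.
2 + 4i - 14j + 8k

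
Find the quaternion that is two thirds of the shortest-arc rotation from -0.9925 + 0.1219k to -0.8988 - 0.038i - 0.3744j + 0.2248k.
-0.9474 - 0.0257i - 0.2534j + 0.1938k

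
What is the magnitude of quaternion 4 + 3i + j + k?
√27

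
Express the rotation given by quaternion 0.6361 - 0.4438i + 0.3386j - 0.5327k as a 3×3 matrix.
[[0.2032, 0.3772, 0.9036], [-0.9782, 0.0385, 0.2039], [0.0421, -0.9253, 0.3768]]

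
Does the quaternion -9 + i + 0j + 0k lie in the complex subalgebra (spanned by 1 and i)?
Yes. The quaternion -9 + i has j- and k-coefficients y = z = 0, so it lies in the complex subalgebra spanned by 1 and i.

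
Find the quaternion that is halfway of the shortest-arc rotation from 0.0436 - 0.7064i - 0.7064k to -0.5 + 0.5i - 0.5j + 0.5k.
0.2924 - 0.6489i + 0.2689j - 0.6489k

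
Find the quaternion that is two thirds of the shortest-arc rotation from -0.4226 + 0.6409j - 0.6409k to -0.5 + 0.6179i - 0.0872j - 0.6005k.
-0.5318 + 0.4541i + 0.1851j - 0.6905k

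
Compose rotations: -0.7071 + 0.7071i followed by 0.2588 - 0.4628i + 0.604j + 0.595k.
0.1442 + 0.5102i - 0.0064j - 0.8478k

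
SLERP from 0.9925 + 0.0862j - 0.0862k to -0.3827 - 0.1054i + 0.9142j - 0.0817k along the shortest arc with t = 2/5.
0.9131 + 0.0537i - 0.4037j - 0.0207k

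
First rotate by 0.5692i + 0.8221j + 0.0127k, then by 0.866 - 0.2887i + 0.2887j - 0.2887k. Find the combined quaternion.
-0.0693 + 0.7339i + 0.5513j - 0.3907k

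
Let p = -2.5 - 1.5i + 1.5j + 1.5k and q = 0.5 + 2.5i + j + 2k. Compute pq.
-2 - 5.5i + 5j - 9.5k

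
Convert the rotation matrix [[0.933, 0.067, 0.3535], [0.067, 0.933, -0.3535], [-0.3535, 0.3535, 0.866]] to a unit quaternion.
0.9659 + 0.183i + 0.183j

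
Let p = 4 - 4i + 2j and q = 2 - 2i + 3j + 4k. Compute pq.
-6 - 8i + 32j + 8k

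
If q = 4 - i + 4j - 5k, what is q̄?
4 + i - 4j + 5k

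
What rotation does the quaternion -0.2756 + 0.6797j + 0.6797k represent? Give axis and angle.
axis = (0, √2/2, √2/2), θ = 212°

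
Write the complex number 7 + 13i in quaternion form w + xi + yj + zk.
7 + 13i + 0j + 0k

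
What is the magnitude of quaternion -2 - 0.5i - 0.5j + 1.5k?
2.598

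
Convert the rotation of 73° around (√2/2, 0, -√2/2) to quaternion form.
0.8039 + 0.4206i - 0.4206k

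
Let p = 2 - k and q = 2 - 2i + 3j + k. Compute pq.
5 - i + 8j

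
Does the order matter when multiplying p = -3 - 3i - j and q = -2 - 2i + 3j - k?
Yes: pq = 3 + 13i - 10j - 8k ≠ 3 + 11i - 4j + 14k = qp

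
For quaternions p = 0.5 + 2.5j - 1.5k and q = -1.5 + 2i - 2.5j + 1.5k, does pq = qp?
No: pq = 7.75 + i - 8j - 2k ≠ 7.75 + i - 2j + 8k = qp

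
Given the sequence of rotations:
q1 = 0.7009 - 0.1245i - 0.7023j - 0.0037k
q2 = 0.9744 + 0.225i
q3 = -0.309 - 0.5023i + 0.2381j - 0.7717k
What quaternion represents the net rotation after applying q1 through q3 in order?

q2 · q1 = 0.711 + 0.0364i - 0.6835j - 0.1616k
q3 · q2 · q1 = -0.1634 - 0.9343i + 0.2712j - 0.1641k
-0.1634 - 0.9343i + 0.2712j - 0.1641k


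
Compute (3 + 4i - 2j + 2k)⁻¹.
0.0909 - 0.1212i + 0.0606j - 0.0606k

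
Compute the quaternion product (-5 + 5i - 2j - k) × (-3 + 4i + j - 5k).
-8 - 24i + 22j + 41k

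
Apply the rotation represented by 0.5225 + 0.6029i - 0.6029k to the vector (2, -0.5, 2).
(-1.223, -2.293, -1.223)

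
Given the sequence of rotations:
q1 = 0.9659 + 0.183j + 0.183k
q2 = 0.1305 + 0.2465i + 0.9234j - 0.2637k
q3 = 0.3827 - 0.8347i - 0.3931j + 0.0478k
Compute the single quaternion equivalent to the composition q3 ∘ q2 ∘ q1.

q2 · q1 = 0.0053 + 0.4553i + 0.8707j - 0.1857k
q3 · q2 · q1 = 0.7332 + 0.2012i + 0.1979j - 0.6186k
0.7332 + 0.2012i + 0.1979j - 0.6186k


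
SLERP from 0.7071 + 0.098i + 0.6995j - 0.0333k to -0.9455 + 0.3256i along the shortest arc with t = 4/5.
0.9548 - 0.2512i + 0.1589j - 0.0076k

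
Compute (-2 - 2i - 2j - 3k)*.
-2 + 2i + 2j + 3k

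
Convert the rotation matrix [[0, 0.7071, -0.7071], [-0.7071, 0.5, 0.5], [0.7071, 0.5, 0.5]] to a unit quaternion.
0.7071 - 0.5j - 0.5k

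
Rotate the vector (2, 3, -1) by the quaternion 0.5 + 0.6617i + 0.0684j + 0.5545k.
(-1.443, 0.404, 3.429)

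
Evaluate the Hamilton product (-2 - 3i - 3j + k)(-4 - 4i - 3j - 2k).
-11 + 29i + 8j - 3k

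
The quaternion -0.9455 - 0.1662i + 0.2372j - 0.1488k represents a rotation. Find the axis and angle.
axis = (-0.5104, 0.7285, -0.457), θ = 322°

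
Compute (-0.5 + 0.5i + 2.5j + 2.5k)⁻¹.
-0.0385 - 0.0385i - 0.1923j - 0.1923k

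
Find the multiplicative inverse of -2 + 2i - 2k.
-0.1667 - 0.1667i + 0.1667k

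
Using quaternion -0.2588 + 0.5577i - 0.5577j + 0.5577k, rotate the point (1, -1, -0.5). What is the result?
(-0.366, -0.5, 1.366)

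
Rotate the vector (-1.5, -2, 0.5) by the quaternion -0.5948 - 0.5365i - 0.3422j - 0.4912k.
(0.477, -1.462, -2.034)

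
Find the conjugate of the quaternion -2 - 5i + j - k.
-2 + 5i - j + k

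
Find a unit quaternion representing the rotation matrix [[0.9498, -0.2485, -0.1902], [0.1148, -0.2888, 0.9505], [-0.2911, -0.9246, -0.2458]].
0.5948 - 0.7881i + 0.0424j + 0.1527k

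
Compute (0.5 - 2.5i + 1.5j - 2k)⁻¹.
0.0392 + 0.1961i - 0.1176j + 0.1569k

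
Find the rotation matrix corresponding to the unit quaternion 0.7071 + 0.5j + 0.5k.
[[0, -0.7071, 0.7071], [0.7071, 0.5, 0.5], [-0.7071, 0.5, 0.5]]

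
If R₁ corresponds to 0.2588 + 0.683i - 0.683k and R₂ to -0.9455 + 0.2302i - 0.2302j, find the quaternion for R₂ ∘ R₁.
-0.4019 - 0.429i + 0.0977j + 0.803k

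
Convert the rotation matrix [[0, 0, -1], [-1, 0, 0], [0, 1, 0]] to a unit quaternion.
-0.5 - 0.5i + 0.5j + 0.5k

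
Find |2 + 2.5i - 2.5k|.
4.062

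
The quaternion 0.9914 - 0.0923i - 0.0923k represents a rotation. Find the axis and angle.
axis = (-√2/2, 0, -√2/2), θ = 15°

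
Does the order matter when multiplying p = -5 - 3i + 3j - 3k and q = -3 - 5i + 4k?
Yes: pq = 12 + 46i + 18j + 4k ≠ 12 + 22i - 36j - 26k = qp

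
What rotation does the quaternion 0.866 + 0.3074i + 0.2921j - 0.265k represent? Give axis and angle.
axis = (0.6147, 0.5842, -0.53), θ = π/3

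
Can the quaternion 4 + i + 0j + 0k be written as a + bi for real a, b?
Yes. The quaternion 4 + i has j- and k-coefficients y = z = 0, so it lies in the complex subalgebra spanned by 1 and i.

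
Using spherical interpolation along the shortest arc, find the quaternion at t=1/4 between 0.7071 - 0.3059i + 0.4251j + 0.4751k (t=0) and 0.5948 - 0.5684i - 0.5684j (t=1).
0.7849 - 0.4386i + 0.177j + 0.4001k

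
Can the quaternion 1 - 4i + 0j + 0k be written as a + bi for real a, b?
Yes. The quaternion 1 - 4i has j- and k-coefficients y = z = 0, so it lies in the complex subalgebra spanned by 1 and i.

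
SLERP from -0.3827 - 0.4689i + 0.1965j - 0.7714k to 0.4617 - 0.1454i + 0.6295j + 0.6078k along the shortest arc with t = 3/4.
-0.4971 - 0.023i - 0.459j - 0.736k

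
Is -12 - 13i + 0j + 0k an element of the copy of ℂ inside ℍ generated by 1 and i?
Yes. The quaternion -12 - 13i has j- and k-coefficients y = z = 0, so it lies in the complex subalgebra spanned by 1 and i.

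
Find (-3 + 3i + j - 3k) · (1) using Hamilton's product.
-3 + 3i + j - 3k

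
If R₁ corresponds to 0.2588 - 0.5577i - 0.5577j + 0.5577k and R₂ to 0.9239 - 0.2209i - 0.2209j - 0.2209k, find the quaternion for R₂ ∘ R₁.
0.1159 - 0.8188i - 0.326j + 0.4581k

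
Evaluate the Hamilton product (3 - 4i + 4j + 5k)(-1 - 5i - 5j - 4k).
17 - 2i - 60j + 23k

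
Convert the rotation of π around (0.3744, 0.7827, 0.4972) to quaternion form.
0.3744i + 0.7827j + 0.4972k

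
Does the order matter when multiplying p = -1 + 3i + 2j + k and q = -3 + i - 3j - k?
Yes: pq = 7 - 9i + j - 13k ≠ 7 - 11i - 7j + 9k = qp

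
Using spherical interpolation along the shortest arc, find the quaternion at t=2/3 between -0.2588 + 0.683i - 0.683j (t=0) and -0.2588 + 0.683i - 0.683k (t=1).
-0.2914 + 0.769i - 0.2663j - 0.5028k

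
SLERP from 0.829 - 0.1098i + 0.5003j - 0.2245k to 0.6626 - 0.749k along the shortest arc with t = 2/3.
0.7698 - 0.04i + 0.1825j - 0.6103k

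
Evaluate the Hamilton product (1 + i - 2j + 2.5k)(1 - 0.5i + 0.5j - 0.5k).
3.75 + 0.25i - 2.25j + 1.5k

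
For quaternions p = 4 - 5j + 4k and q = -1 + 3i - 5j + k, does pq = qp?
No: pq = -33 + 27i - 3j + 15k ≠ -33 - 3i - 27j - 15k = qp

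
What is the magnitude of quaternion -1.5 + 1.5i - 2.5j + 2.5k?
√17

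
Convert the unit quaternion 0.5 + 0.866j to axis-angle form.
axis = (0, 1, 0), θ = 2π/3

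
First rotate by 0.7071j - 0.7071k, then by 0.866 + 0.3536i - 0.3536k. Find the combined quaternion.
-0.25 + 0.25i + 0.8624j - 0.3623k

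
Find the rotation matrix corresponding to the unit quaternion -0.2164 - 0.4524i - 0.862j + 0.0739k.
[[-0.497, 0.8119, 0.3062], [0.748, 0.5797, -0.3232], [-0.4399, 0.0684, -0.8954]]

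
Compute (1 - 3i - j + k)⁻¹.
0.0833 + 0.25i + 0.0833j - 0.0833k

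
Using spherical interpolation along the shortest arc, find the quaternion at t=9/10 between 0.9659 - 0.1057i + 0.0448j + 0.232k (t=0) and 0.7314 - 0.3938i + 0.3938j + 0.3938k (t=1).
0.7659 - 0.3689i + 0.3625j + 0.3821k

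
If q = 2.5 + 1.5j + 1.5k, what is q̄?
2.5 - 1.5j - 1.5k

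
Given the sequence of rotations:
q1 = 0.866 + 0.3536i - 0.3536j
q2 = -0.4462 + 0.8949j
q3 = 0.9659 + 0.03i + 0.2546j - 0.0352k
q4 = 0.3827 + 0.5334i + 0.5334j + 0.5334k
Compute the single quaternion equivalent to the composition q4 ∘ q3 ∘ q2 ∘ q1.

q2 · q1 = -0.07 - 0.1578i + 0.9328j - 0.3164k
q3 · q2 · q1 = -0.3115 - 0.2022i + 0.8982j - 0.235k
q4 · q3 · q2 · q1 = -0.3651 - 0.848i + 0.1951j + 0.3309k
-0.3651 - 0.848i + 0.1951j + 0.3309k


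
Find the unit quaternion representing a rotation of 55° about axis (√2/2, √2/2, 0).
0.887 + 0.3265i + 0.3265j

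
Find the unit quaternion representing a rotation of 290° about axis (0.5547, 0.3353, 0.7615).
-0.8192 + 0.3182i + 0.1923j + 0.4368k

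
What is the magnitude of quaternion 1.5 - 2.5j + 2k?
3.536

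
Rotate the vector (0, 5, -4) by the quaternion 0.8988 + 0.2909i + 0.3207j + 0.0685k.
(-2.148, 6.023, 0.334)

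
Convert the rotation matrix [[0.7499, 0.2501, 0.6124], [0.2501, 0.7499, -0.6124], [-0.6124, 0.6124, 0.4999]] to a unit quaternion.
0.866 + 0.3536i + 0.3536j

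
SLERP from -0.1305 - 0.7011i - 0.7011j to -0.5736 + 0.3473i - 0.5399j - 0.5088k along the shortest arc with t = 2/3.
-0.5202 - 0.0343i - 0.7486j - 0.4096k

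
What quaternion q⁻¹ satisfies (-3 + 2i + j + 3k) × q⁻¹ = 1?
-0.1304 - 0.087i - 0.0435j - 0.1304k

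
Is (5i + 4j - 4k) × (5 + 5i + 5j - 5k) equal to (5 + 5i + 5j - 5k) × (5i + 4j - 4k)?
No: pq = -65 + 25i + 25j - 15k ≠ -65 + 25i + 15j - 25k = qp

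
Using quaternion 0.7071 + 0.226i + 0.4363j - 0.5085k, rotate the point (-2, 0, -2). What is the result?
(-0.979, 2.57, 0.659)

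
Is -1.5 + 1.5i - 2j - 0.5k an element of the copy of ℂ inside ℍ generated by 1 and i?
No. The quaternion -1.5 + 1.5i - 2j - 0.5k has j-coefficient y = -2 and k-coefficient z = -0.5, not both zero, so it does not lie in the complex subalgebra spanned by 1 and i.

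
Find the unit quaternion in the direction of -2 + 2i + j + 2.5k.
-0.5121 + 0.5121i + 0.2561j + 0.6402k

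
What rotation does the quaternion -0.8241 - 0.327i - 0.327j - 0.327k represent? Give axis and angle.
axis = (-√3/3, -√3/3, -√3/3), θ = 291°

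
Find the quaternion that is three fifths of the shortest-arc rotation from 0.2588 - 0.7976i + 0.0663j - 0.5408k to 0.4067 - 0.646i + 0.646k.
0.4297 - 0.8816i + 0.0341j + 0.1925k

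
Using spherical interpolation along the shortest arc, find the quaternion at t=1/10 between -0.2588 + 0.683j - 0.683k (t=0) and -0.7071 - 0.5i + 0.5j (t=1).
-0.3257 - 0.0597i + 0.6964j - 0.6367k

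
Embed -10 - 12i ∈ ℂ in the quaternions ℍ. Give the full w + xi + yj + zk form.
-10 - 12i + 0j + 0k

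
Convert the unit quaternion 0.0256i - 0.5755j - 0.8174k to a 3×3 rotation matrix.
[[-0.9987, -0.0295, -0.0419], [-0.0295, -0.3376, 0.9408], [-0.0419, 0.9408, 0.3363]]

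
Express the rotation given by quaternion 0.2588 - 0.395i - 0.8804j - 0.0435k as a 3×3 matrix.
[[-0.554, 0.718, -0.4213], [0.673, 0.6842, 0.281], [0.4901, -0.1279, -0.8623]]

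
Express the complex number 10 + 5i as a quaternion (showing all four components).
10 + 5i + 0j + 0k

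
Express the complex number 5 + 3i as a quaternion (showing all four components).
5 + 3i + 0j + 0k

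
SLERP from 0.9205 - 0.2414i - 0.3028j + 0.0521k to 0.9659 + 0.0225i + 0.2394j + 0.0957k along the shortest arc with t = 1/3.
0.9769 - 0.1589i - 0.1247j + 0.0698k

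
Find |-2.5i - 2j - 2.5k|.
4.062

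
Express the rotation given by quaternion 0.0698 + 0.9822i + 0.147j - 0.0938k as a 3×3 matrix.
[[0.9392, 0.3019, -0.1637], [0.2757, -0.947, -0.1647], [-0.2048, 0.1095, -0.9727]]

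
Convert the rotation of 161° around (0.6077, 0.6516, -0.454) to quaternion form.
0.165 + 0.5994i + 0.6427j - 0.4478k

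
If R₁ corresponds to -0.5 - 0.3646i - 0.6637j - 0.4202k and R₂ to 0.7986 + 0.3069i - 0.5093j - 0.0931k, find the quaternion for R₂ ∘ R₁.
-0.6645 - 0.2924i - 0.1125j - 0.6784k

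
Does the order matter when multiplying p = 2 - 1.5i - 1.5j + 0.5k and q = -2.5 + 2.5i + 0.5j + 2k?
Yes: pq = -1.5 + 5.5i + 9j + 5.75k ≠ -1.5 + 12i + 0.5j - 0.25k = qp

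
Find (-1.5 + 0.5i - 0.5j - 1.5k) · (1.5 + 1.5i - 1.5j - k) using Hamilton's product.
-5.25 - 3.25i - 0.25j - 0.75k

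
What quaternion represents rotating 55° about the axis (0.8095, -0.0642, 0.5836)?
0.887 + 0.3738i - 0.0296j + 0.2695k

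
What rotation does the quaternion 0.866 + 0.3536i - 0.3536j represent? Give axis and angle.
axis = (√2/2, -√2/2, 0), θ = π/3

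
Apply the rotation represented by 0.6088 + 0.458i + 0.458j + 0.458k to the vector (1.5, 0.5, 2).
(2.127, 1.27, 0.603)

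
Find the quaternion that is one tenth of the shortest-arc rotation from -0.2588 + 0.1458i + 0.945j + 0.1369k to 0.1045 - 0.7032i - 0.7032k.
-0.2628 + 0.2366i + 0.9072j + 0.2281k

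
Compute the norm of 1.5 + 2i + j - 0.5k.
2.739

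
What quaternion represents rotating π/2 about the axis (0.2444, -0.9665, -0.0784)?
0.7071 + 0.1728i - 0.6834j - 0.0554k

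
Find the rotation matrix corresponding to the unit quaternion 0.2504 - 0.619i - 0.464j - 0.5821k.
[[-0.1083, 0.8659, 0.4883], [0.2829, -0.444, 0.8502], [0.953, 0.2302, -0.1969]]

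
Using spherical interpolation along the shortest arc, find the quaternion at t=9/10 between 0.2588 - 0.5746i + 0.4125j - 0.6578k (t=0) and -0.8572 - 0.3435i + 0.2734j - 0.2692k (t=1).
-0.7844 - 0.4057i + 0.3169j - 0.3459k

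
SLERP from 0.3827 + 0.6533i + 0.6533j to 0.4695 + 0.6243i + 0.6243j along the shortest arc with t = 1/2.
0.4266 + 0.6395i + 0.6395j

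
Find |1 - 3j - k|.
√11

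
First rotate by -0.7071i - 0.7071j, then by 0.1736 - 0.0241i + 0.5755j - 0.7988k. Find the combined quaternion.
0.3899 - 0.6876i + 0.4421j + 0.424k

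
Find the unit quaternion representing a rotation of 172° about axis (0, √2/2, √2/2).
0.0698 + 0.7054j + 0.7054k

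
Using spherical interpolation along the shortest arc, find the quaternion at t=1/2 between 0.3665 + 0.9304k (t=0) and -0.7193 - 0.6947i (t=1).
0.683 + 0.437i + 0.5853k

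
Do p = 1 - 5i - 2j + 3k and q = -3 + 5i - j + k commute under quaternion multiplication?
No: pq = 17 + 21i + 25j + 7k ≠ 17 + 19i - 15j - 23k = qp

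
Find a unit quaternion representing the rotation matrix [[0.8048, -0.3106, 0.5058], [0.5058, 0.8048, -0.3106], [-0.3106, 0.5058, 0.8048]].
0.9239 + 0.2209i + 0.2209j + 0.2209k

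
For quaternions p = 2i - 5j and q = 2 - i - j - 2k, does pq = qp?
No: pq = -3 + 14i - 6j - 7k ≠ -3 - 6i - 14j + 7k = qp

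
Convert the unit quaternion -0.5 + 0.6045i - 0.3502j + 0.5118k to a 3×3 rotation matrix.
[[0.2308, 0.0884, 0.969], [-0.9352, -0.2547, 0.246], [0.2686, -0.963, 0.0239]]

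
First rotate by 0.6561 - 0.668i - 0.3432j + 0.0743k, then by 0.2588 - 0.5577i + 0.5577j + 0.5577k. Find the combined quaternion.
-0.0528 - 0.3059i - 0.054j + 0.9491k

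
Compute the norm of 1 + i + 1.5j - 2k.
2.872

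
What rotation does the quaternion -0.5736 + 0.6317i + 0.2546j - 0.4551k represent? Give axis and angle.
axis = (0.7712, 0.3108, -0.5556), θ = 250°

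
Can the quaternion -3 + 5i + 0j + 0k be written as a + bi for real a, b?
Yes. The quaternion -3 + 5i has j- and k-coefficients y = z = 0, so it lies in the complex subalgebra spanned by 1 and i.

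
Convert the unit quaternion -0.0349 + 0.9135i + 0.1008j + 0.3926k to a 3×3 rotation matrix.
[[0.6714, 0.2116, 0.7102], [0.1568, -0.9772, 0.1429], [0.7243, 0.0154, -0.6893]]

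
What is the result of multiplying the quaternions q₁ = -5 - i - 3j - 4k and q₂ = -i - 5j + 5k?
4 - 30i + 34j - 23k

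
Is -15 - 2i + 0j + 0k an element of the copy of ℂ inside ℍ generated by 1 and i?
Yes. The quaternion -15 - 2i has j- and k-coefficients y = z = 0, so it lies in the complex subalgebra spanned by 1 and i.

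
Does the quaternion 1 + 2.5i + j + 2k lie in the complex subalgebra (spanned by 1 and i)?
No. The quaternion 1 + 2.5i + j + 2k has j-coefficient y = 1 and k-coefficient z = 2, not both zero, so it does not lie in the complex subalgebra spanned by 1 and i.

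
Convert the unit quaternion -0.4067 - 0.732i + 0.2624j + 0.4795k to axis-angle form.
axis = (-0.8013, 0.2872, 0.5249), θ = 228°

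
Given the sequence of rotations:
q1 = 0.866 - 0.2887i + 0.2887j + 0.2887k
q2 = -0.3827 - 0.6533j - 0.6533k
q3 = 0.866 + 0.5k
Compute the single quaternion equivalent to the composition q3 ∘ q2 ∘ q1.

q2 · q1 = 0.0458 + 0.1105i - 0.4876j - 0.8649k
q3 · q2 · q1 = 0.4721 + 0.3395i - 0.367j - 0.7261k
0.4721 + 0.3395i - 0.367j - 0.7261k


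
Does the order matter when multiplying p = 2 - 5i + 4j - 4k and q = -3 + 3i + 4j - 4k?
Yes: pq = -23 + 21i - 36j - 28k ≠ -23 + 21i + 28j + 36k = qp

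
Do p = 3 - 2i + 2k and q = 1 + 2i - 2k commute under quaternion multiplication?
Yes: pq = qp = 11 + 4i - 4k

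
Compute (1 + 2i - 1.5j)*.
1 - 2i + 1.5j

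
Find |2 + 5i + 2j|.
√33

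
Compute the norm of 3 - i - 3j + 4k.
√35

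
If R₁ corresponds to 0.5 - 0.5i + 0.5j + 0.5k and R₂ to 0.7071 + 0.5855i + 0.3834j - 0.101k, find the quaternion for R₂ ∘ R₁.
0.5051 + 0.1814i + 0.303j + 0.7875k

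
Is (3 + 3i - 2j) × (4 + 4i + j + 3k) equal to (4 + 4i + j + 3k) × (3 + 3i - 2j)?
No: pq = 2 + 18i - 14j + 20k ≠ 2 + 30i + 4j - 2k = qp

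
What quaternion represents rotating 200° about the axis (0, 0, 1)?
-0.1736 + 0.9848k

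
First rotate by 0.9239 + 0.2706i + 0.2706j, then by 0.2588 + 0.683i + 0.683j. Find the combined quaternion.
-0.1305 + 0.7011i + 0.7011j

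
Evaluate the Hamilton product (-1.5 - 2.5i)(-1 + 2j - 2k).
1.5 + 2.5i - 8j - 2k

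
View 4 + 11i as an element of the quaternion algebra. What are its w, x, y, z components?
4 + 11i + 0j + 0k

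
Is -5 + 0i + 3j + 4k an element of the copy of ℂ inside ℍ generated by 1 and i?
No. The quaternion -5 + 3j + 4k has j-coefficient y = 3 and k-coefficient z = 4, not both zero, so it does not lie in the complex subalgebra spanned by 1 and i.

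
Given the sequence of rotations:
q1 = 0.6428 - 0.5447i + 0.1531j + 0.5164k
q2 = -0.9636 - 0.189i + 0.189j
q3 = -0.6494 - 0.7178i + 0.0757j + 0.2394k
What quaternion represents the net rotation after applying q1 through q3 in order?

q2 · q1 = -0.7513 + 0.501i + 0.0716j - 0.4236k
q3 · q2 · q1 = 0.9435 + 0.1647i - 0.2875j + 0.0059k
0.9435 + 0.1647i - 0.2875j + 0.0059k


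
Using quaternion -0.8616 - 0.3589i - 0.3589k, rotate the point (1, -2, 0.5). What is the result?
(2.108, -0.66, -0.608)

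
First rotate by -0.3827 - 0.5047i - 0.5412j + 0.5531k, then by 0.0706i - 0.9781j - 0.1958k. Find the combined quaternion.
-0.3854 - 0.674i + 0.4341j - 0.4569k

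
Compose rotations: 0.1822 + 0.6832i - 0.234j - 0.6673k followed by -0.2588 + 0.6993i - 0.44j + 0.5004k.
-0.294 + 0.3613i + 0.7889j + 0.4008k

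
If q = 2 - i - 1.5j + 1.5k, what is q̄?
2 + i + 1.5j - 1.5k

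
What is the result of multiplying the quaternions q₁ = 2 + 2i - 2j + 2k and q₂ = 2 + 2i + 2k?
-4 + 4i - 4j + 12k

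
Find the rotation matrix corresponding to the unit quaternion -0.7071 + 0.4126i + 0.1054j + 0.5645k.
[[0.3405, 0.8853, 0.3168], [-0.7113, 0.0222, 0.7025], [0.6149, -0.4645, 0.6373]]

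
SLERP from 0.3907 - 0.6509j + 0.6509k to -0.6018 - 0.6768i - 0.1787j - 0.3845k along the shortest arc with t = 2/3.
0.6251 + 0.5199i - 0.1339j + 0.5666k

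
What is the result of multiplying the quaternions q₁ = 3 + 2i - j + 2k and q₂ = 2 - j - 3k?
11 + 9i + j - 7k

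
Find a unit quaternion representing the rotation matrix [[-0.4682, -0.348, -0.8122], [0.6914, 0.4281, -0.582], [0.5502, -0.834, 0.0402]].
0.5 - 0.126i - 0.6812j + 0.5197k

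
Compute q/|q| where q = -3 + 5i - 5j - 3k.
-0.3638 + 0.6063i - 0.6063j - 0.3638k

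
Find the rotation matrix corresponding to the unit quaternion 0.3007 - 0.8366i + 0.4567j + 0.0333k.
[[0.5806, -0.7842, 0.2189], [-0.7441, -0.402, 0.5335], [-0.3304, -0.4727, -0.8169]]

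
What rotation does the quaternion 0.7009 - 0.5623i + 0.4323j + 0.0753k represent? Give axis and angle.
axis = (-0.7884, 0.6061, 0.1056), θ = 91°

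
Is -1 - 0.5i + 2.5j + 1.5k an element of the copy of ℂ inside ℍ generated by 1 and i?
No. The quaternion -1 - 0.5i + 2.5j + 1.5k has j-coefficient y = 2.5 and k-coefficient z = 1.5, not both zero, so it does not lie in the complex subalgebra spanned by 1 and i.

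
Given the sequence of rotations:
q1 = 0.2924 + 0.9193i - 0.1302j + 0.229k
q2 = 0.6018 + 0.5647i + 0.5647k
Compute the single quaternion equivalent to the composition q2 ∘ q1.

q2 · q1 = -0.4725 + 0.7919i + 0.3115j + 0.2294k
-0.4725 + 0.7919i + 0.3115j + 0.2294k


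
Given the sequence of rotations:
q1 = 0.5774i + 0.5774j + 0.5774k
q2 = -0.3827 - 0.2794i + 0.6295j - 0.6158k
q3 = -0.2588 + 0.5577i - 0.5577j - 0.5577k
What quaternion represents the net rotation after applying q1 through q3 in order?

q2 · q1 = 0.1534 + 0.4981i - 0.4152j - 0.7458k
q3 · q2 · q1 = -0.965 + 0.141i + 0.16j + 0.1537k
-0.965 + 0.141i + 0.16j + 0.1537k


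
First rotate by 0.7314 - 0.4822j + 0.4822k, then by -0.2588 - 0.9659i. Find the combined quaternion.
-0.1893 - 0.7065i + 0.5906j + 0.341k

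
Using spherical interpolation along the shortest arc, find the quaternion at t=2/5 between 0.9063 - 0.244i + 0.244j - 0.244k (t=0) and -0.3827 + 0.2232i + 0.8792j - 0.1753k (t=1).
0.9004 - 0.308i - 0.2936j - 0.0905k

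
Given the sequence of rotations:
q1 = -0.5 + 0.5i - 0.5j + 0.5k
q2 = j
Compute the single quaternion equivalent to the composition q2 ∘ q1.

q2 · q1 = 0.5 + 0.5i - 0.5j - 0.5k
0.5 + 0.5i - 0.5j - 0.5k
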